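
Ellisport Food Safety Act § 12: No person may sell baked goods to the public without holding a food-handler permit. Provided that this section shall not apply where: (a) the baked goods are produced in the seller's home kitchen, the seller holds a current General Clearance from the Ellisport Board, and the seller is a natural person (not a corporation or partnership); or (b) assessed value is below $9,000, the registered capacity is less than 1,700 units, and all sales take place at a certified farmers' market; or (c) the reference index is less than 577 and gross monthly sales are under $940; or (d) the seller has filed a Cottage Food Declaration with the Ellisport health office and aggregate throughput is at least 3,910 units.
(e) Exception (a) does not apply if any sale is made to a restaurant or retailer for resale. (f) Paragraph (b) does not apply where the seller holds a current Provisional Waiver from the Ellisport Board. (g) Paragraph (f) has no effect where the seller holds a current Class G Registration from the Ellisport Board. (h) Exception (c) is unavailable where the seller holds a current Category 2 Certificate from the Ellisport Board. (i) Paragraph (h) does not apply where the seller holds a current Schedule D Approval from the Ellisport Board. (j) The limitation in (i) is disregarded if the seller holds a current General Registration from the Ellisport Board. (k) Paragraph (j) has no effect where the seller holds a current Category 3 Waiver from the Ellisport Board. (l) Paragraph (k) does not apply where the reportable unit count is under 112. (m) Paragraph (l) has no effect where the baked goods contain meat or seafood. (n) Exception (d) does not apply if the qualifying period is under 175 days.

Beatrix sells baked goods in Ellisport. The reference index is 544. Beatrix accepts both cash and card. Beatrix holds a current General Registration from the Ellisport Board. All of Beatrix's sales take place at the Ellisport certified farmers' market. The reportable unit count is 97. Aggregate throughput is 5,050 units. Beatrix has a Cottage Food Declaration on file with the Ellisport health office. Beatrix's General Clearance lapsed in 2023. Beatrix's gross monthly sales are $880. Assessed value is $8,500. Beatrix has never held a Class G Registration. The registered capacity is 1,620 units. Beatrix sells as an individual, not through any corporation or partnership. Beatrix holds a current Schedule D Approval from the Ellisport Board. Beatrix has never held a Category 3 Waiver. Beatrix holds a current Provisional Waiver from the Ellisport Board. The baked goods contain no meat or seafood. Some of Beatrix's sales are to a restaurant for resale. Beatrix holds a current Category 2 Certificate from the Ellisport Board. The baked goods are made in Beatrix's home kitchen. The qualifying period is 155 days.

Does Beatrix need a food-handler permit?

Exception (a) fails — no current General Clearance is held.
All of (b)'s requirements are met (assessed value is $8,500, below the $9,000 limit; the registered capacity is 1,620 units, less than the 1,700 units limit; all sales are at a certified farmers' market). But: (f) is triggered — a current Provisional Waiver is held. (g), which would lift (f), is not triggered — no current Class G Registration is held. Exception (b) does not apply.
Exception (c): the reference index is 544, less than the 577 limit; gross monthly sales are $880, under the $940 limit — every condition holds. But: (h) operates against (c): a current Category 2 Certificate is held. (i) would limit (h) — a current Schedule D Approval is held — but (j) sets (i) aside: (j) operates against (i): a current General Registration is held. (k) is inapplicable (no current Category 3 Waiver is held), so (j) stands. Exception (c) does not apply.
Exception (d): a Cottage Food Declaration is on file; aggregate throughput is 5,050 units, meeting the 3,910 units threshold — every condition holds. However, paragraph (n) must be considered: (n) operates against (d): the qualifying period is 155 days, under the 175 days limit. (d) is therefore removed.
No exception is made out. Beatrix falls within the general rule.

Yes — Beatrix must hold a food-handler permit.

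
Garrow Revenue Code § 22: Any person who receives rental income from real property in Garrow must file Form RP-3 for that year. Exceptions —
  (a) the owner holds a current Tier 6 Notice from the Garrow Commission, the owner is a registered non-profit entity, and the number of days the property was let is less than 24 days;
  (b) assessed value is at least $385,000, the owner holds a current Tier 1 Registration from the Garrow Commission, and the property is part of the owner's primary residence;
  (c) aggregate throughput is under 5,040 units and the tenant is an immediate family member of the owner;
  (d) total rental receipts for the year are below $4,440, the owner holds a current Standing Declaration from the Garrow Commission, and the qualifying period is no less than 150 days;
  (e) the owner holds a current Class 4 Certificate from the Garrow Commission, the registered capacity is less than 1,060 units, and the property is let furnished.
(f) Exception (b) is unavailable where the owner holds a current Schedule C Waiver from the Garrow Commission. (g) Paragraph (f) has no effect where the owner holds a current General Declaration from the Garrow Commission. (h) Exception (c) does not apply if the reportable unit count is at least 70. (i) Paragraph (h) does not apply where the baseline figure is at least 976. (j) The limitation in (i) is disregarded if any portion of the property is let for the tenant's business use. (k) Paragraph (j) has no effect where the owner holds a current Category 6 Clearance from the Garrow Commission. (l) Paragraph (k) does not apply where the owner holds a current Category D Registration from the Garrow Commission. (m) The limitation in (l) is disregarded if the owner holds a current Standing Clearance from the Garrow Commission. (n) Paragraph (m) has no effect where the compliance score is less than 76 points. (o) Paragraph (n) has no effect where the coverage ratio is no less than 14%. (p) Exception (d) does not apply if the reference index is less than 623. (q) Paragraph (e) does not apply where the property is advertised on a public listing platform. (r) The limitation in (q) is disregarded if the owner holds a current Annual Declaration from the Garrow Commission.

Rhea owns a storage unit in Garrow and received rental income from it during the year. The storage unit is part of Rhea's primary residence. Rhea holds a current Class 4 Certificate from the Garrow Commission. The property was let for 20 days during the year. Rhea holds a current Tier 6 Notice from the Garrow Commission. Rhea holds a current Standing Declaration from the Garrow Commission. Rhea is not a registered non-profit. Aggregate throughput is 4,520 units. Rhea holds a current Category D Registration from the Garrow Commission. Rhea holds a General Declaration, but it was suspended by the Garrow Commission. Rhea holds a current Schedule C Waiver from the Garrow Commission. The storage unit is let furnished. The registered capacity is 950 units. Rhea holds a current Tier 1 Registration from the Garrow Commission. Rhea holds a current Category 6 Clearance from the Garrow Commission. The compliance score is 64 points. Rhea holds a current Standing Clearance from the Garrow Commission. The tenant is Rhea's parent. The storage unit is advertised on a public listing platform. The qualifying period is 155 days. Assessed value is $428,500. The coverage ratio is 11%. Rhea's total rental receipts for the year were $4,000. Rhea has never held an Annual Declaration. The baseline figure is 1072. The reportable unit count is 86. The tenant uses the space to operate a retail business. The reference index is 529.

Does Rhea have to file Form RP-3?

Yes — Rhea must file Form RP-3.

Exception (a) fails — Rhea is not a registered non-profit.
Exception (b): assessed value is $428,500, meeting the $385,000 threshold; a current Tier 1 Registration is held; the storage unit is part of the primary residence — every condition holds. But applying paragraphs (f)–(g): (f) is engaged — a current Schedule C Waiver is held. (g), which would lift (f), does not operate here — the General Declaration is not current. So (b) is unavailable.
Exception (c)'s conditions are all satisfied: aggregate throughput is 4,520 units, under the 5,040 units limit; the tenant is an immediate family member. But applying paragraphs (h)–(o): (h) operates against (c): the reportable unit count is 86, meeting the 70 threshold. (i) would limit (h) — the baseline figure is 1,072, meeting the 976 threshold — but (j) sets (i) aside: (j) operates against (i): the space is let for business use. (k) is triggered (a current Category 6 Clearance is held), but is set aside by (l): (l) operates against (k): a current Category D Registration is held. (m) would limit (l) — a current Standing Clearance is held — but (n) sets (m) aside: (n) operates against (m): the compliance score is 64 points, less than the 76 points limit. (o) is inapplicable (the coverage ratio is 11%, short of 14%), so (n) stands. So (c) is unavailable.
Exception (d): total rental receipts for the year are $4,000, below the $4,440 limit; a current Standing Declaration is held; the qualifying period is 155 days, meeting the 150 days threshold — every condition holds. But: (p) operates against (d): the reference index is 529, less than the 623 limit. Exception (d) does not apply.
Exception (e)'s conditions are all satisfied: a current Class 4 Certificate is held; the registered capacity is 950 units, less than the 1,060 units limit; the property is let furnished. But applying paragraphs (q)–(r): (q) operates against (e): the property is publicly advertised. (r), which would lift (q), is not triggered — there is no Annual Declaration in force. Exception (e) does not apply.
Every exception is unavailable, so the rule governs.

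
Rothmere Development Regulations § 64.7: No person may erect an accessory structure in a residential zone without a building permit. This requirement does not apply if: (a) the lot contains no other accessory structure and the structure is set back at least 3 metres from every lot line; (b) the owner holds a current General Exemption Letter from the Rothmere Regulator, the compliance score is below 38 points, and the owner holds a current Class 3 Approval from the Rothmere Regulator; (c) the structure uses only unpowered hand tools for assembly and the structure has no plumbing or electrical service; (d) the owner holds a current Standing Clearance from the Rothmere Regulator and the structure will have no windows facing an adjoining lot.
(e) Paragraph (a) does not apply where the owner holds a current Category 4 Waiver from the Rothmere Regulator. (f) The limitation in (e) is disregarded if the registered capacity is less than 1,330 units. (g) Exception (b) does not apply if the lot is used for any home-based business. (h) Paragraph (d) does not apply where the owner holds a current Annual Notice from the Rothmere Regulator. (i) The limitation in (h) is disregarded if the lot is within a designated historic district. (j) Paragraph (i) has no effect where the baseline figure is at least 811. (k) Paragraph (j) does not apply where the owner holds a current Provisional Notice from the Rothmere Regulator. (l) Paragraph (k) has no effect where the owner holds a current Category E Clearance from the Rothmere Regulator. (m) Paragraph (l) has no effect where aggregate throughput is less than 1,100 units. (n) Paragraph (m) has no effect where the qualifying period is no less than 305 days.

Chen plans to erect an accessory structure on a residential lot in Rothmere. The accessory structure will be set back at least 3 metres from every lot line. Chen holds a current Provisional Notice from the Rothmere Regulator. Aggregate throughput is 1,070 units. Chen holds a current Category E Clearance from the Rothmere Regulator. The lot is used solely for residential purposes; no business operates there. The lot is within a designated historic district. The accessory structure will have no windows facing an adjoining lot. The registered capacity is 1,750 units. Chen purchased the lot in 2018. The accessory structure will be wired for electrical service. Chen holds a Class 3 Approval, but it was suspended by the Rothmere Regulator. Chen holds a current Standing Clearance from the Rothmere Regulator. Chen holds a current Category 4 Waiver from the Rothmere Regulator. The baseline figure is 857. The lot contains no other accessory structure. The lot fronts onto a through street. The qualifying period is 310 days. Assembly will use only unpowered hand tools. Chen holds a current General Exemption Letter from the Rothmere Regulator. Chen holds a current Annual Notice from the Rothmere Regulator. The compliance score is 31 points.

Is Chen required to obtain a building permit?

Exception (a): the lot has no other accessory structure; the setback is at least 3 m on every side — every condition holds. Turning to paragraphs (e)–(f): (e) operates against (a): a current Category 4 Waiver is held. (f), which would lift (e), is inapplicable — the registered capacity is 1,750 units, not less than 1,330 units. Exception (a) does not apply.
Exception (b) fails — there is no Class 3 Approval in force.
Exception (c) requires that the structure has no plumbing or electrical service; but electrical service is planned, so (c) is unavailable.
Exception (d)'s conditions are all satisfied: a current Standing Clearance is held; no windows face an adjoining lot. But applying paragraphs (h)–(n): (h) operates — a current Annual Notice is held. (i) would limit (h) — the lot is in a historic district — but (j) sets (i) aside: (j) operates against (i): the baseline figure is 857, meeting the 811 threshold. (k) would limit (j) — a current Provisional Notice is held — but (l) sets (k) aside: (l) is triggered — a current Category E Clearance is held. (m) would limit (l) — aggregate throughput is 1,070 units, less than the 1,100 units limit — but (n) sets (m) aside: (n) is engaged — the qualifying period is 310 days, meeting the 305 days threshold. (d) is therefore removed.
None of the exceptions is available; § 64.7 applies in full.

Yes — Chen must obtain a building permit.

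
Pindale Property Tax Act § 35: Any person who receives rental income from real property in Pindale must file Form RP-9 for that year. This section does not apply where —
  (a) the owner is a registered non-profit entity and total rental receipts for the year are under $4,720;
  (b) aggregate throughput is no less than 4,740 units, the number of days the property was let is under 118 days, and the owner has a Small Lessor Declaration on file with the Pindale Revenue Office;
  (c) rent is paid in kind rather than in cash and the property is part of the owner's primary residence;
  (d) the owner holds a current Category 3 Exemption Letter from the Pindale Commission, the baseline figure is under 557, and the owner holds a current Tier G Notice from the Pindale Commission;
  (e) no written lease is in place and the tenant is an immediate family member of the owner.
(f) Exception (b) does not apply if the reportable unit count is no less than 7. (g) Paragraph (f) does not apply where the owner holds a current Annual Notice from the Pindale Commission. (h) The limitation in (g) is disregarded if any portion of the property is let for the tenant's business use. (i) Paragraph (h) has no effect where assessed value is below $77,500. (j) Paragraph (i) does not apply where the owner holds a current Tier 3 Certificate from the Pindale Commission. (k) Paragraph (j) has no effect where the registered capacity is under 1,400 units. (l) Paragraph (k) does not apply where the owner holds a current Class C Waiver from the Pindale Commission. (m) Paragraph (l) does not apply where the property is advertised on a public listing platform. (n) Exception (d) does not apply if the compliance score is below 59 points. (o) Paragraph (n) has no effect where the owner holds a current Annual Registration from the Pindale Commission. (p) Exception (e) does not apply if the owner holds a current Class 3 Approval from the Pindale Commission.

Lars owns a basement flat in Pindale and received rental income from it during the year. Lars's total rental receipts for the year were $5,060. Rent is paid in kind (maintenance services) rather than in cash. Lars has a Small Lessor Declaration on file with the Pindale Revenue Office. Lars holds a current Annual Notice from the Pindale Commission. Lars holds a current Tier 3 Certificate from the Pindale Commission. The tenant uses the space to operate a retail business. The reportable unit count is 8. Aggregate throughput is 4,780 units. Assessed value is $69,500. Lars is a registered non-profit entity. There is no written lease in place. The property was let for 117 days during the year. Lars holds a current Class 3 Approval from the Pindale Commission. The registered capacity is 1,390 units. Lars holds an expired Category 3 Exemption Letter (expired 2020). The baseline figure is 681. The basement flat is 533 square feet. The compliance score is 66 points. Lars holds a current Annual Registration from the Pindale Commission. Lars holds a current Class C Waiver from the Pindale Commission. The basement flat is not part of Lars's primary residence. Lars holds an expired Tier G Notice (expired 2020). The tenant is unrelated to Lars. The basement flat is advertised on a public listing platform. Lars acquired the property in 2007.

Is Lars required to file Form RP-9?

Exception (a) does not apply: total rental receipts for the year are $5,060, not under $4,720.
Exception (b): aggregate throughput is 4,780 units, meeting the 4,740 units threshold; the number of days the property was let is 117 days, under the 118 days limit; a Small Lessor Declaration is on file — every condition holds. Considering the limiting provisions: (f) would limit (b) — the reportable unit count is 8, meeting the 7 threshold — but (g) sets (f) aside: (g) is engaged — a current Annual Notice is held. (h) is triggered (the space is let for business use), but is displaced by (i): (i) operates against (h): assessed value is $69,500, below the $77,500 limit. (j) would limit (i) — a current Tier 3 Certificate is held — but (k) sets (j) aside: (k) is engaged — the registered capacity is 1,390 units, under the 1,400 units limit. (l) is triggered (a current Class C Waiver is held), but yields to (m): (m) operates against (l): the property is publicly advertised. So (b) applies.
Exception (c) does not apply: the basement flat is not part of the primary residence.
Exception (d) does not apply: there is no Category 3 Exemption Letter in force.
Exception (e) does not apply: the tenant is unrelated to the owner.

No — exception (b) applies; Lars is not required to file Form RP-9.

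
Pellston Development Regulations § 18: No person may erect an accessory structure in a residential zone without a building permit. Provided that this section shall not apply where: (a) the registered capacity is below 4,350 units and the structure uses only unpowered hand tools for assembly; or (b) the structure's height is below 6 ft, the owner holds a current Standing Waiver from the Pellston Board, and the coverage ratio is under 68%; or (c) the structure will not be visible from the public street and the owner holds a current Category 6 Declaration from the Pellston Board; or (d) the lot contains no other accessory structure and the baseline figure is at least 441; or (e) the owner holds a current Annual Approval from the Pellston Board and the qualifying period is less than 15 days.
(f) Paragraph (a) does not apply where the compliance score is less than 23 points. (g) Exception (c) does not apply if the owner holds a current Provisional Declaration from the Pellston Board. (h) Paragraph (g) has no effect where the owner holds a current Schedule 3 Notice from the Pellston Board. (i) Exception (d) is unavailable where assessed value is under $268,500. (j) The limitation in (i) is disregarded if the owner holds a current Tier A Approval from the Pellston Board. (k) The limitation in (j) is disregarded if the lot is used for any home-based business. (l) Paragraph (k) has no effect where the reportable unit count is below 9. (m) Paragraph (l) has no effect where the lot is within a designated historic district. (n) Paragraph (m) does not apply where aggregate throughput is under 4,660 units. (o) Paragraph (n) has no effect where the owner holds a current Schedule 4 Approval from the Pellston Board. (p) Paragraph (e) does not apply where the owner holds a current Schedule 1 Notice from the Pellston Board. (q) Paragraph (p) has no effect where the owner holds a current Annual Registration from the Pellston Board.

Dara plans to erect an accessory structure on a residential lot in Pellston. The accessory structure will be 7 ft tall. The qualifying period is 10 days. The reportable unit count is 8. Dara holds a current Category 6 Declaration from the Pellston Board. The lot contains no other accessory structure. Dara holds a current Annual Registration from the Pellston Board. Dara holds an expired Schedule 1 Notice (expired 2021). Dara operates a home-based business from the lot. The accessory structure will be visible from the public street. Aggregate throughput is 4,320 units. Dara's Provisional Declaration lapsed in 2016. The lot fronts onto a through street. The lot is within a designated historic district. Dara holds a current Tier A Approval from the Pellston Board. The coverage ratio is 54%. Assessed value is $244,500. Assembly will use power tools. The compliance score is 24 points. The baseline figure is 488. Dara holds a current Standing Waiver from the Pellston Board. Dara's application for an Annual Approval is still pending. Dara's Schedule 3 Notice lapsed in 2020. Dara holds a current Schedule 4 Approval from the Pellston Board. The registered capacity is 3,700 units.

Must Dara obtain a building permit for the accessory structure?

Exception (a) does not apply: assembly uses power tools.
Exception (b) requires that the structure's height is below 6 ft; but the structure's height is 7 ft, not below 6 ft, so (b) is unavailable.
Exception (c) requires that the structure will not be visible from the public street; but the structure will be visible from the street, so (c) is unavailable.
Exception (d) is satisfied on its face — the lot has no other accessory structure; the baseline figure is 488, meeting the 441 threshold. Turning to paragraphs (i)–(o): (i) is engaged — assessed value is $244,500, under the $268,500 limit. (j) is triggered (a current Tier A Approval is held), but is set aside by (k): (k) applies — a home-based business operates on the lot. (l) operates (the reportable unit count is 8, below the 9 limit), but is set aside by (m): (m) is triggered — the lot is in a historic district. (n) operates (aggregate throughput is 4,320 units, under the 4,660 units limit), but is overridden by (o): (o) applies — a current Schedule 4 Approval is held. So (d) is unavailable.
Exception (e) does not apply: no current Annual Approval is held.
No exception displaces § 18.

Yes — Dara must obtain a building permit.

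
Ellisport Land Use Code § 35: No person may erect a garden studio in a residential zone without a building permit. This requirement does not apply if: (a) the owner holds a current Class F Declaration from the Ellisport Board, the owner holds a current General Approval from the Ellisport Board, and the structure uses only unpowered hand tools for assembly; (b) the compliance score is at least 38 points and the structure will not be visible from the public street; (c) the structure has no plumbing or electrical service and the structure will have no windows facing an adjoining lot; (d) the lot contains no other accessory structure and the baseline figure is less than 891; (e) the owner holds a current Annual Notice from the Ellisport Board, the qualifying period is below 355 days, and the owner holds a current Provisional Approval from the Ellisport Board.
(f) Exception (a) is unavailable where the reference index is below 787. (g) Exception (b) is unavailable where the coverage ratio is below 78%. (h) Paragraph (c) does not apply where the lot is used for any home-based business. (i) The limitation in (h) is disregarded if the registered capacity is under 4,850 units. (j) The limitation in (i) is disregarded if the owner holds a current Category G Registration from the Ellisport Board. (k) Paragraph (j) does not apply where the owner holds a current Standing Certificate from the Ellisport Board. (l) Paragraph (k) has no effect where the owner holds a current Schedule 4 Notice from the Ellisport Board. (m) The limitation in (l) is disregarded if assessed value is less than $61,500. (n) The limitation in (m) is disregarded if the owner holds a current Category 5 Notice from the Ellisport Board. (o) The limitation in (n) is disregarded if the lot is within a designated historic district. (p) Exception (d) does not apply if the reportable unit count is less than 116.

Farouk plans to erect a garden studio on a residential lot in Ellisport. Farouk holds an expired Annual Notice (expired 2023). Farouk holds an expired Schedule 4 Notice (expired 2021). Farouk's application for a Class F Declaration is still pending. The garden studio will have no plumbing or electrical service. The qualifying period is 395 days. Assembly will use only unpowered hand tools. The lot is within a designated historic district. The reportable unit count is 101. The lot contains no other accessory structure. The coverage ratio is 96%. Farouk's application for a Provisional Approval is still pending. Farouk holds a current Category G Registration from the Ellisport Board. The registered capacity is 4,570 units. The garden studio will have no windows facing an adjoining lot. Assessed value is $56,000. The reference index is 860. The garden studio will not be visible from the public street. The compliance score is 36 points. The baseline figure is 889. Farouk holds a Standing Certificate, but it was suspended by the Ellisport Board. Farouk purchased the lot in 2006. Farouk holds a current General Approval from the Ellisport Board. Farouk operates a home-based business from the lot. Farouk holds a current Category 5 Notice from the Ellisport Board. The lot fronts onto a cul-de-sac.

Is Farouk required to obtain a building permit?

Yes — Farouk must obtain a building permit.

Exception (a) does not apply: no current Class F Declaration is held.
Exception (b) fails — the compliance score is 36 points, short of 38 points.
Exception (c)'s conditions are all satisfied: there is no plumbing or electrical service; no windows face an adjoining lot. However, paragraphs (h)–(o) must be considered: (h) operates against (c): a home-based business operates on the lot. (i) would limit (h) — the registered capacity is 4,570 units, under the 4,850 units limit — but (j) sets (i) aside: (j) is triggered — a current Category G Registration is held. (k) is inapplicable (the Standing Certificate is not current), so (j) stands. Exception (c) does not apply.
All of (d)'s requirements are met (the lot has no other accessory structure; the baseline figure is 889, less than the 891 limit). But applying paragraph (p): (p) applies — the reportable unit count is 101, less than the 116 limit. (d) is therefore removed.
Exception (e) does not apply: there is no Annual Notice in force.
No exception displaces § 35.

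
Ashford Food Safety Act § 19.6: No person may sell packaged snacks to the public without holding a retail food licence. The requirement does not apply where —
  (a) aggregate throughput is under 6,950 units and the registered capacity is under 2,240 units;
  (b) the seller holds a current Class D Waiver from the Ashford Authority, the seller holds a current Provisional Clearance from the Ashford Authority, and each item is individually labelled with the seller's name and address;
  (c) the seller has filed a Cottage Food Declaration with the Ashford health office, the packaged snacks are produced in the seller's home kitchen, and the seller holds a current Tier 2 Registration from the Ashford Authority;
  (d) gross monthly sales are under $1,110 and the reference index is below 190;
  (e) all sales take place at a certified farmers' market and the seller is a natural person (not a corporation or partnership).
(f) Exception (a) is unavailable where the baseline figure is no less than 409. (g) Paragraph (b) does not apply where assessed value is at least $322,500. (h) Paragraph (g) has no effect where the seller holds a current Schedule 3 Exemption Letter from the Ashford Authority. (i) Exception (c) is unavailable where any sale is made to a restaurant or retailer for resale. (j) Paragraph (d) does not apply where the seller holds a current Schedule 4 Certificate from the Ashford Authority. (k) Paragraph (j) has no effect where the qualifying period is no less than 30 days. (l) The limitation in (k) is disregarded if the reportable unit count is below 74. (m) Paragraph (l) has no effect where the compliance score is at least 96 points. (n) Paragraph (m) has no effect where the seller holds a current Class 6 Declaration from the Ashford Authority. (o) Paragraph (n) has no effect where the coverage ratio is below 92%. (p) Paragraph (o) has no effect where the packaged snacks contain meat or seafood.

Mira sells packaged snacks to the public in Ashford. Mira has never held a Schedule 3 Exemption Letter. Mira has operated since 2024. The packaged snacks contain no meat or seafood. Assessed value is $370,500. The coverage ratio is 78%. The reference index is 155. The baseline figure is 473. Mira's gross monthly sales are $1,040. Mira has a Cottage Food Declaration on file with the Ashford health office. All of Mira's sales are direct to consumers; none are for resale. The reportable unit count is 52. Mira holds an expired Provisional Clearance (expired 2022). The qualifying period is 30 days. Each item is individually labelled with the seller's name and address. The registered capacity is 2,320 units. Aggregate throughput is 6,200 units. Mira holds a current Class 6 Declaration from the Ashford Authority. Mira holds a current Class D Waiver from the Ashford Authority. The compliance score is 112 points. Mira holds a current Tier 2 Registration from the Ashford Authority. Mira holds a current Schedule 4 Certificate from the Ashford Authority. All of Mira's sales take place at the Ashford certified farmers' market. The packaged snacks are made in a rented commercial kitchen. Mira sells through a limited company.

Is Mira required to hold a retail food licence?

No — exception (d) applies; Mira is not required to hold a retail food licence.

Exception (a) fails — the registered capacity is 2,320 units, not under 2,240 units.
Exception (b) fails — there is no Provisional Clearance in force.
Exception (c) fails — the packaged snacks are made in a commercial kitchen, not a home kitchen.
All of (d)'s requirements are met (gross monthly sales are $1,040, under the $1,110 limit; the reference index is 155, below the 190 limit). Considering the limiting provisions: (j) is triggered (a current Schedule 4 Certificate is held), but is displaced by (k): (k) operates against (j): the qualifying period is 30 days, meeting the 30 days threshold. (l) applies (the reportable unit count is 52, below the 74 limit), but is overridden by (m): (m) operates — the compliance score is 112 points, meeting the 96 points threshold. (n) is engaged (a current Class 6 Declaration is held), but is itself disapplied by (o): (o) operates against (n): the coverage ratio is 78%, below the 92% limit. (p), which would lift (o), does not operate here — the packaged snacks contain no meat or seafood. Exception (d) stands.
Exception (e) requires that the seller is a natural person (not a corporation or partnership); but the seller operates through a limited company, so (e) is unavailable.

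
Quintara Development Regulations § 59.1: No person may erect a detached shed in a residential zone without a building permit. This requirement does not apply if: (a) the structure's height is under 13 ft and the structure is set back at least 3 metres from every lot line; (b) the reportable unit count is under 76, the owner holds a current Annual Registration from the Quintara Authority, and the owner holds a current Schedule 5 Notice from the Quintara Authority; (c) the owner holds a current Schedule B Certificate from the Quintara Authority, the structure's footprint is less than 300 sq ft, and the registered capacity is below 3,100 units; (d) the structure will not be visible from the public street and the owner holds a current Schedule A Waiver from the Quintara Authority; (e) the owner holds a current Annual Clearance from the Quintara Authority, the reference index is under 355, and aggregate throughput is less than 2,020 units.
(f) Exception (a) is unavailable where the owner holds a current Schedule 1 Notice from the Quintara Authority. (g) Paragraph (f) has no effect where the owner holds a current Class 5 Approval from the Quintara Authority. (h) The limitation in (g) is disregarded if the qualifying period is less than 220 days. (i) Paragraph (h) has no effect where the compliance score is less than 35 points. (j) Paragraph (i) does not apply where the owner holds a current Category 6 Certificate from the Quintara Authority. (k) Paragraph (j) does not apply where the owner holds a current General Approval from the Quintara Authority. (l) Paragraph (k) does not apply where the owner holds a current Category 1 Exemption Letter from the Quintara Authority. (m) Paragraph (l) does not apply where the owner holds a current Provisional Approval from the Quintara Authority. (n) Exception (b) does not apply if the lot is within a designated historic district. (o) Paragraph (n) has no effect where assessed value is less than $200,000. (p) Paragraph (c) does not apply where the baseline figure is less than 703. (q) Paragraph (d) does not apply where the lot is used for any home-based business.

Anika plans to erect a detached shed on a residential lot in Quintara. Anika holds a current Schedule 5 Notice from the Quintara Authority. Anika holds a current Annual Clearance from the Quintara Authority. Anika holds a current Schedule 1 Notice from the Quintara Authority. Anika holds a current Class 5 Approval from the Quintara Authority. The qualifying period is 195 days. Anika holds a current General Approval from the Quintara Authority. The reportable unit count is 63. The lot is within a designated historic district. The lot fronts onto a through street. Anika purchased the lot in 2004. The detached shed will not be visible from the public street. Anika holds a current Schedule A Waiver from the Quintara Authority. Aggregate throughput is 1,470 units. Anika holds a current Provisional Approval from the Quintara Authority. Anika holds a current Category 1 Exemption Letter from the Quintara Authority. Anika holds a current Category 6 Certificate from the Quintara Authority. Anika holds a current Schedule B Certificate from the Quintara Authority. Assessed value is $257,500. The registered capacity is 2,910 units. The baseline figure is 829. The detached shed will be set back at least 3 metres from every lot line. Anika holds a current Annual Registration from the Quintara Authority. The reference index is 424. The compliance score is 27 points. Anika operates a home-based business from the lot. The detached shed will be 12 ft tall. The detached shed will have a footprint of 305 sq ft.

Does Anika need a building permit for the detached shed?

Exception (a)'s conditions are all satisfied: the structure's height is 12 ft, under the 13 ft limit; the setback is at least 3 m on every side. Under paragraphs (f)–(m): (f) is engaged (a current Schedule 1 Notice is held), but yields to (g): (g) is triggered — a current Class 5 Approval is held. (h) is triggered (the qualifying period is 195 days, less than the 220 days limit), but is displaced by (i): (i) operates against (h): the compliance score is 27 points, less than the 35 points limit. (j) operates (a current Category 6 Certificate is held), but yields to (k): (k) operates against (j): a current General Approval is held. (l) would limit (k) — a current Category 1 Exemption Letter is held — but (m) sets (l) aside: (m) operates — a current Provisional Approval is held. So (a) applies.
All of (b)'s requirements are met (the reportable unit count is 63, under the 76 limit; a current Annual Registration is held; a current Schedule 5 Notice is held). But applying paragraphs (n)–(o): (n) operates against (b): the lot is in a historic district. (o) is not triggered (assessed value is $257,500, not less than $200,000), so (n) stands. Exception (b) does not apply.
Exception (c) does not apply: the structure's footprint is 305 sq ft, not less than 300 sq ft.
Exception (d): the structure will not be visible from the street; a current Schedule A Waiver is held — every condition holds. But applying paragraph (q): (q) operates against (d): a home-based business operates on the lot. Exception (d) does not apply.
Exception (e) does not apply: the reference index is 424, not under 355.

No — exception (a) applies; Anika does not need a building permit.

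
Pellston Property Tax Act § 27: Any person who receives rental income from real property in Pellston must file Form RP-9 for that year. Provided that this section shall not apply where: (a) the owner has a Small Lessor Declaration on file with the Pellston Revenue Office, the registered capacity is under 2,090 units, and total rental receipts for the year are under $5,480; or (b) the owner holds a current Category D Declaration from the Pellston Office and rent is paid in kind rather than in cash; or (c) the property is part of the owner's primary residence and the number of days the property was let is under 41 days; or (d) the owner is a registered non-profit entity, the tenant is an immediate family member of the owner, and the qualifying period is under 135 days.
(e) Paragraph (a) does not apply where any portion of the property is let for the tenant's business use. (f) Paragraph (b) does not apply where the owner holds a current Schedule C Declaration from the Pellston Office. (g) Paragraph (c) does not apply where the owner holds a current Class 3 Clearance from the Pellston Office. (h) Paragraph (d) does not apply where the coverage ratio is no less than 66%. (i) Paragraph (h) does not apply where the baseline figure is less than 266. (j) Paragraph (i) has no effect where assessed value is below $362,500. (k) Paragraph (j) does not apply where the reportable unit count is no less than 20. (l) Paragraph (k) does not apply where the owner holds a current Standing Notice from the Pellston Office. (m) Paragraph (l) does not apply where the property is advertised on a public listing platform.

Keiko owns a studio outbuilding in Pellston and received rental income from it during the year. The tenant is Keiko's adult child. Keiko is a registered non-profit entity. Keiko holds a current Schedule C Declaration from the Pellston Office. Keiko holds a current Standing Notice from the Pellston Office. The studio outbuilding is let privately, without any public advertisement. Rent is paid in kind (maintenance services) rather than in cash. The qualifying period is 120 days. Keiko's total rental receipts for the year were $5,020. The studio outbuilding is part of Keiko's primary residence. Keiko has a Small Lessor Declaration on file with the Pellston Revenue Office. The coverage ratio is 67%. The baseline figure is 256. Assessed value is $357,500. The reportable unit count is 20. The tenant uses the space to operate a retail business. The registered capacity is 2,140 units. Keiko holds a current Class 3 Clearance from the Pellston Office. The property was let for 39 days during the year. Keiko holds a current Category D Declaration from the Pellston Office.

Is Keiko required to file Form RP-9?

Exception (a) requires that the registered capacity is under 2,090 units; but the registered capacity is 2,140 units, not under 2,090 units, so (a) is unavailable.
Exception (b)'s conditions are all satisfied: a current Category D Declaration is held; rent is paid in kind. However, paragraph (f) must be considered: (f) operates against (b): a current Schedule C Declaration is held. So (b) is unavailable.
Exception (c) is satisfied on its face — the studio outbuilding is part of the primary residence; the number of days the property was let is 39 days, under the 41 days limit. But applying paragraph (g): (g) operates against (c): a current Class 3 Clearance is held. (c) is therefore removed.
Exception (d)'s conditions are all satisfied: Keiko is a registered non-profit; the tenant is an immediate family member; the qualifying period is 120 days, under the 135 days limit. Turning to paragraphs (h)–(m): (h) applies — the coverage ratio is 67%, meeting the 66% threshold. (i) applies (the baseline figure is 256, less than the 266 limit), but is overridden by (j): (j) is triggered — assessed value is $357,500, below the $362,500 limit. (k) is engaged (the reportable unit count is 20, meeting the 20 threshold), but is displaced by (l): (l) operates against (k): a current Standing Notice is held. (m) is inapplicable (the property is let privately without advertisement), so (l) stands. Exception (d) does not apply.
No exception displaces § 27.

Yes — Keiko must file Form RP-9.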